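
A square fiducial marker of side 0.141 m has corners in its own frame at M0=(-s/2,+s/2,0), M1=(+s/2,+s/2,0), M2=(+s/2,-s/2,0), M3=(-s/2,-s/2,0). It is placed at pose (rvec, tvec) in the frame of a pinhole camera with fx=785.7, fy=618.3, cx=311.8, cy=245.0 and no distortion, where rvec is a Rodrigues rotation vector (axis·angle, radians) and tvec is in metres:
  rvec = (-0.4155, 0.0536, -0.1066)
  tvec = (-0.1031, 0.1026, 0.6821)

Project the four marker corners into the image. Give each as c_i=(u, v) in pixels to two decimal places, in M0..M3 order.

c0=(112.16, 409.82) c1=(279.74, 395.60) c2=(267.88, 271.55) c3=(113.82, 285.37)

Intrinsics K: fx=785.7, fy=618.3, cx=311.8, cy=245.0
Marker side s = 0.141 m; corners in marker frame (Z=0):
  M0 = (-0.0705, +0.0705, 0)
  M1 = (+0.0705, +0.0705, 0)
  M2 = (+0.0705, -0.0705, 0)
  M3 = (-0.0705, -0.0705, 0)
rvec = (-0.4155, 0.0536, -0.1066), |rvec| = θ = 0.43229 rad = 24.769°
Rodrigues: sinθ=0.41895, 1−cosθ=0.09199; R = I + sinθ·[k]× + (1−cosθ)·[k]×²:
    [+0.99299 +0.09235 +0.07375]
    [-0.11427 +0.90942 +0.39987]
    [-0.03014 -0.40549 +0.91360]
t = (-0.1031, 0.1026, 0.6821) m
M0: Pc = R·M0+t = (-0.16660, +0.17477, +0.65564); u = 785.7·(-0.16660)/0.65564 + 311.8 = 112.1562, v = 618.3·(+0.17477)/0.65564 + 245.0 = 409.8176
M1: Pc = R·M1+t = (-0.02658, +0.15866, +0.65139); u = 785.7·(-0.02658)/0.65139 + 311.8 = 279.7351, v = 618.3·(+0.15866)/0.65139 + 245.0 = 395.5988
M2: Pc = R·M2+t = (-0.03960, +0.03043, +0.70856); u = 785.7·(-0.03960)/0.70856 + 311.8 = 267.8839, v = 618.3·(+0.03043)/0.70856 + 245.0 = 271.5531
M3: Pc = R·M3+t = (-0.17962, +0.04654, +0.71281); u = 785.7·(-0.17962)/0.71281 + 311.8 = 113.8171, v = 618.3·(+0.04654)/0.71281 + 245.0 = 285.3710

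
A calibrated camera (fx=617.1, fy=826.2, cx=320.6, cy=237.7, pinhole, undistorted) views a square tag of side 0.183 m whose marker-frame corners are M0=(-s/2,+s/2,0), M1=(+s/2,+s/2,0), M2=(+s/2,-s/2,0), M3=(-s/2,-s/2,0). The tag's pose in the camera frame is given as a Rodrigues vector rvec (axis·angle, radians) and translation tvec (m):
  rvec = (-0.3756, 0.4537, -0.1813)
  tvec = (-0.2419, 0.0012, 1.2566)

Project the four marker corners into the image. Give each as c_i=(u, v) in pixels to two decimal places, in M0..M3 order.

c0=(166.00, 308.77) c1=(240.92, 280.85) c2=(237.61, 168.20) c3=(166.92, 200.71)

Intrinsics K: fx=617.1, fy=826.2, cx=320.6, cy=237.7
Marker side s = 0.183 m; corners in marker frame (Z=0):
  M0 = (-0.0915, +0.0915, 0)
  M1 = (+0.0915, +0.0915, 0)
  M2 = (+0.0915, -0.0915, 0)
  M3 = (-0.0915, -0.0915, 0)
rvec = (-0.3756, 0.4537, -0.1813), |rvec| = θ = 0.61627 rad = 35.310°
Rodrigues: sinθ=0.57800, 1−cosθ=0.18396; R = I + sinθ·[k]× + (1−cosθ)·[k]×²:
    [+0.88437 +0.08750 +0.45851]
    [-0.25258 +0.91575 +0.31243]
    [-0.39254 -0.39212 +0.83196]
t = (-0.2419, 0.0012, 1.2566) m
M0: Pc = R·M0+t = (-0.31481, +0.10810, +1.25664); u = 617.1·(-0.31481)/1.25664 + 320.6 = 166.0036, v = 826.2·(+0.10810)/1.25664 + 237.7 = 308.7736
M1: Pc = R·M1+t = (-0.15297, +0.06188, +1.18480); u = 617.1·(-0.15297)/1.18480 + 320.6 = 240.9243, v = 826.2·(+0.06188)/1.18480 + 237.7 = 280.8504
M2: Pc = R·M2+t = (-0.16899, -0.10570, +1.25656); u = 617.1·(-0.16899)/1.25656 + 320.6 = 237.6107, v = 826.2·(-0.10570)/1.25656 + 237.7 = 168.2000
M3: Pc = R·M3+t = (-0.33083, -0.05948, +1.32840); u = 617.1·(-0.33083)/1.32840 + 320.6 = 166.9162, v = 826.2·(-0.05948)/1.32840 + 237.7 = 200.7066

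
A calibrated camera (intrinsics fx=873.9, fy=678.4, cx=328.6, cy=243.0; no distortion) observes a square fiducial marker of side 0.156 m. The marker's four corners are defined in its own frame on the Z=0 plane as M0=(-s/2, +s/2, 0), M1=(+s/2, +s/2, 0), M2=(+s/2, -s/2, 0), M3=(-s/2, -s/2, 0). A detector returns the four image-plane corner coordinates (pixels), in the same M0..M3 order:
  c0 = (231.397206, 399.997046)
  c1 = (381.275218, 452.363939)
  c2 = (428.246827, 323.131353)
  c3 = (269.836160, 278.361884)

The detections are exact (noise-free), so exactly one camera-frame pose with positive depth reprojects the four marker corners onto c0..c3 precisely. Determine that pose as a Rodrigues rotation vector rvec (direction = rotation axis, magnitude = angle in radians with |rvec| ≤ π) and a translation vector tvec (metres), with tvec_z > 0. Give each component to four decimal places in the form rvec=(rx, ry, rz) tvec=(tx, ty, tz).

rvec=(0.1240, 0.4043, 0.2799) tvec=(-0.0037, 0.1387, 0.7798)

Intrinsics K: fx=873.9, fy=678.4, cx=328.6, cy=243.0
Marker side s = 0.156 m; corners in marker frame (Z=0):
  M0 = (-0.0780, +0.0780, 0)
  M1 = (+0.0780, +0.0780, 0)
  M2 = (+0.0780, -0.0780, 0)
  M3 = (-0.0780, -0.0780, 0)
Detected image corners:
  c0 = (231.397206, 399.997046) px
  c1 = (381.275218, 452.363939) px
  c2 = (428.246827, 323.131353) px
  c3 = (269.836160, 278.361884) px
Planar DLT: solve 8×8 A·h = b for H (H[2,2]=1):
  H  [+832.06392 -199.56088 +324.46300]
  H  [+139.21080 +884.32892 +363.65678]
  H  [-0.47473 +0.22332 +1.00000]
B = K⁻¹H; ‖b₁‖=1.282387, ‖b₂‖=1.282387; λ = 2/(‖b₁‖+‖b₂‖) = 0.779796, sign → tz>0 ⇒ λ=+0.779796
r₁ = λ·B[:,0] = (+0.88166,+0.29262,-0.37019); r₂ = λ·B[:,1] = (-0.24355,+0.95413,+0.17414)
r₃ = r₁×r₂ = (+0.40417,-0.06337,+0.91249); SVD([r₁ r₂ r₃]) → R = UVᵀ:
  R  [+0.88166 -0.24355 +0.40417]
  R  [+0.29262 +0.95413 -0.06337]
  R  [-0.37019 +0.17414 +0.91249]
t = (-0.00369, +0.13869, +0.77980) m
tr R = 2.748276; θ = arccos((tr R − 1)/2) = 0.507138 rad = 29.057°
axis k = ((R−Rᵀ)₃₂, (R−Rᵀ)₁₃, (R−Rᵀ)₂₁) / (2 sinθ) = (+0.244518, +0.797199, +0.551982)
rvec = θ·k = (+0.124004, +0.404290, +0.279931)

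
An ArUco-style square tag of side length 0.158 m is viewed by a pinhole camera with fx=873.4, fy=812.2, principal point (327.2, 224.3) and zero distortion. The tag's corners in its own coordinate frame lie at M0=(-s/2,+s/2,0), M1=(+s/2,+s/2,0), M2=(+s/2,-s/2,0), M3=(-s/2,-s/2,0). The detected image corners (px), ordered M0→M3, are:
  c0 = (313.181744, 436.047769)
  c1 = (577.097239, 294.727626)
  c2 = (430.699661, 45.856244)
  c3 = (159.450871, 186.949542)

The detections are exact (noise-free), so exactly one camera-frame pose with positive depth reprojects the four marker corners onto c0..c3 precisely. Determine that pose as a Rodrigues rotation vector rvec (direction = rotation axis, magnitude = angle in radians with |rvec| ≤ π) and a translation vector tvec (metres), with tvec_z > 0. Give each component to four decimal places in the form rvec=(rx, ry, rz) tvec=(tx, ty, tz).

Intrinsics K: fx=873.4, fy=812.2, cx=327.2, cy=224.3
Marker side s = 0.158 m; corners in marker frame (Z=0):
  M0 = (-0.0790, +0.0790, 0)
  M1 = (+0.0790, +0.0790, 0)
  M2 = (+0.0790, -0.0790, 0)
  M3 = (-0.0790, -0.0790, 0)
Detected image corners:
  c0 = (313.181744, 436.047769) px
  c1 = (577.097239, 294.727626) px
  c2 = (430.699661, 45.856244) px
  c3 = (159.450871, 186.949542) px
Planar DLT: solve 8×8 A·h = b for H (H[2,2]=1):
  H  [+1722.56268 +997.42629 +371.70797]
  H  [-874.68800 +1606.95916 +241.72474]
  H  [+0.07901 +0.12915 +1.00000]
B = K⁻¹H; ‖b₁‖=2.233248, ‖b₂‖=2.233248; λ = 2/(‖b₁‖+‖b₂‖) = 0.447778, sign → tz>0 ⇒ λ=+0.447778
r₁ = λ·B[:,0] = (+0.86988,-0.49200,+0.03538); r₂ = λ·B[:,1] = (+0.48970,+0.86997,+0.05783)
r₃ = r₁×r₂ = (-0.05923,-0.03298,+0.99770); SVD([r₁ r₂ r₃]) → R = UVᵀ:
  R  [+0.86988 +0.48970 -0.05923]
  R  [-0.49200 +0.86997 -0.03298]
  R  [+0.03538 +0.05783 +0.99770]
t = (+0.02282, +0.00961, +0.44778) m
tr R = 2.737547; θ = arccos((tr R − 1)/2) = 0.518076 rad = 29.684°
axis k = ((R−Rᵀ)₃₂, (R−Rᵀ)₁₃, (R−Rᵀ)₂₁) / (2 sinθ) = (+0.091686, -0.095523, -0.991196)
rvec = θ·k = (+0.047500, -0.049488, -0.513515)

rvec=(0.0475, -0.0495, -0.5135) tvec=(0.0228, 0.0096, 0.4478)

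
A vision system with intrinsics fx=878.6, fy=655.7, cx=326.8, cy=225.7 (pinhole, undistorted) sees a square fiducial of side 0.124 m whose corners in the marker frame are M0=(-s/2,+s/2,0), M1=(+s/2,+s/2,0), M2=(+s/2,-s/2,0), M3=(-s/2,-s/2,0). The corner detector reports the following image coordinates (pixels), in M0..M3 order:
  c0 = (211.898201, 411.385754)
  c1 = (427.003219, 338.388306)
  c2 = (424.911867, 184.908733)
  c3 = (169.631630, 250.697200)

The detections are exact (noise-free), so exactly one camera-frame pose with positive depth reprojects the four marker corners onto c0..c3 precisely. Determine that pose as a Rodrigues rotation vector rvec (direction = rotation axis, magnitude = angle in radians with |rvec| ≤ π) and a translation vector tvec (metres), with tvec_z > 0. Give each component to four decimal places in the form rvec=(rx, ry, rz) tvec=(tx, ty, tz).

Intrinsics K: fx=878.6, fy=655.7, cx=326.8, cy=225.7
Marker side s = 0.124 m; corners in marker frame (Z=0):
  M0 = (-0.0620, +0.0620, 0)
  M1 = (+0.0620, +0.0620, 0)
  M2 = (+0.0620, -0.0620, 0)
  M3 = (-0.0620, -0.0620, 0)
Detected image corners:
  c0 = (211.898201, 411.385754) px
  c1 = (427.003219, 338.388306) px
  c2 = (424.911867, 184.908733) px
  c3 = (169.631630, 250.697200) px
Planar DLT: solve 8×8 A·h = b for H (H[2,2]=1):
  H  [+2173.47772 +566.89476 +316.09741]
  H  [-283.52391 +1647.09361 +300.60071]
  H  [+0.93951 +1.28897 +1.00000]
B = K⁻¹H; ‖b₁‖=2.442688, ‖b₂‖=2.442688; λ = 2/(‖b₁‖+‖b₂‖) = 0.409385, sign → tz>0 ⇒ λ=+0.409385
r₁ = λ·B[:,0] = (+0.86967,-0.30941,+0.38462); r₂ = λ·B[:,1] = (+0.06787,+0.84672,+0.52769)
r₃ = r₁×r₂ = (-0.48894,-0.43281,+0.75737); SVD([r₁ r₂ r₃]) → R = UVᵀ:
  R  [+0.86967 +0.06787 -0.48894]
  R  [-0.30941 +0.84672 -0.43281]
  R  [+0.38462 +0.52769 +0.75737]
t = (-0.00499, +0.04676, +0.40939) m
tr R = 2.473770; θ = arccos((tr R − 1)/2) = 0.742345 rad = 42.533°
axis k = ((R−Rᵀ)₃₂, (R−Rᵀ)₁₃, (R−Rᵀ)₂₁) / (2 sinθ) = (+0.710406, -0.646109, -0.279046)
rvec = θ·k = (+0.527367, -0.479636, -0.207148)

rvec=(0.5274, -0.4796, -0.2071) tvec=(-0.0050, 0.0468, 0.4094)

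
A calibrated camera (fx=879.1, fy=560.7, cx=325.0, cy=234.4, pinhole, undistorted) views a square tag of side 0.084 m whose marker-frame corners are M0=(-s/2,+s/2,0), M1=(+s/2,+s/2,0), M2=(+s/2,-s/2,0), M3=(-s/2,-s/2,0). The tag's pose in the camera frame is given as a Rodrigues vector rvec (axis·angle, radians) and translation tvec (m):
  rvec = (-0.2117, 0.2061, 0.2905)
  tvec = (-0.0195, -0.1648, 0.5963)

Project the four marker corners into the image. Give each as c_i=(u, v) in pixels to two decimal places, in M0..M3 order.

Intrinsics K: fx=879.1, fy=560.7, cx=325.0, cy=234.4
Marker side s = 0.084 m; corners in marker frame (Z=0):
  M0 = (-0.0420, +0.0420, 0)
  M1 = (+0.0420, +0.0420, 0)
  M2 = (+0.0420, -0.0420, 0)
  M3 = (-0.0420, -0.0420, 0)
rvec = (-0.2117, 0.2061, 0.2905), |rvec| = θ = 0.41435 rad = 23.740°
Rodrigues: sinθ=0.40259, 1−cosθ=0.08462; R = I + sinθ·[k]× + (1−cosθ)·[k]×²:
    [+0.93747 -0.30376 +0.16994]
    [+0.26075 +0.93632 +0.23520]
    [-0.23057 -0.17618 +0.95697]
t = (-0.0195, -0.1648, 0.5963) m
M0: Pc = R·M0+t = (-0.07163, -0.13643, +0.59858); u = 879.1·(-0.07163)/0.59858 + 325.0 = 219.7992, v = 560.7·(-0.13643)/0.59858 + 234.4 = 106.6079
M1: Pc = R·M1+t = (+0.00712, -0.11452, +0.57922); u = 879.1·(+0.00712)/0.57922 + 325.0 = 335.7996, v = 560.7·(-0.11452)/0.57922 + 234.4 = 123.5380
M2: Pc = R·M2+t = (+0.03263, -0.19317, +0.59402); u = 879.1·(+0.03263)/0.59402 + 325.0 = 373.2926, v = 560.7·(-0.19317)/0.59402 + 234.4 = 52.0607
M3: Pc = R·M3+t = (-0.04612, -0.21508, +0.61338); u = 879.1·(-0.04612)/0.61338 + 325.0 = 258.9072, v = 560.7·(-0.21508)/0.61338 + 234.4 = 37.7960

c0=(219.80, 106.61) c1=(335.80, 123.54) c2=(373.29, 52.06) c3=(258.91, 37.80)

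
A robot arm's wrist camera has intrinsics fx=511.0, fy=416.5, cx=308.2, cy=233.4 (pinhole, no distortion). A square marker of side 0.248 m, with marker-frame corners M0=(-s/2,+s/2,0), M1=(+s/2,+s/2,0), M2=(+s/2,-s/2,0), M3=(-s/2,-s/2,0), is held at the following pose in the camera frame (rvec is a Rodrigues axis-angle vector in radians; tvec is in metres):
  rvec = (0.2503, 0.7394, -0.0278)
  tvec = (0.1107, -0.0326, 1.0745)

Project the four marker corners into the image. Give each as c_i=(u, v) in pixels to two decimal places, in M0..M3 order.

Intrinsics K: fx=511.0, fy=416.5, cx=308.2, cy=233.4
Marker side s = 0.248 m; corners in marker frame (Z=0):
  M0 = (-0.1240, +0.1240, 0)
  M1 = (+0.1240, +0.1240, 0)
  M2 = (+0.1240, -0.1240, 0)
  M3 = (-0.1240, -0.1240, 0)
rvec = (0.2503, 0.7394, -0.0278), |rvec| = θ = 0.78111 rad = 44.754°
Rodrigues: sinθ=0.70407, 1−cosθ=0.28987; R = I + sinθ·[k]× + (1−cosθ)·[k]×²:
    [+0.73990 +0.11298 +0.66317]
    [+0.06287 +0.96987 -0.23538]
    [-0.66978 +0.21585 +0.71050]
t = (0.1107, -0.0326, 1.0745) m
M0: Pc = R·M0+t = (+0.03296, +0.07987, +1.18432); u = 511.0·(+0.03296)/1.18432 + 308.2 = 322.4226, v = 416.5·(+0.07987)/1.18432 + 233.4 = 261.4880
M1: Pc = R·M1+t = (+0.21646, +0.09546, +1.01821); u = 511.0·(+0.21646)/1.01821 + 308.2 = 416.8311, v = 416.5·(+0.09546)/1.01821 + 233.4 = 272.4476
M2: Pc = R·M2+t = (+0.18844, -0.14507, +0.96468); u = 511.0·(+0.18844)/0.96468 + 308.2 = 408.0166, v = 416.5·(-0.14507)/0.96468 + 233.4 = 170.7671
M3: Pc = R·M3+t = (+0.00494, -0.16066, +1.13079); u = 511.0·(+0.00494)/1.13079 + 308.2 = 310.4337, v = 416.5·(-0.16066)/1.13079 + 233.4 = 174.2248

c0=(322.42, 261.49) c1=(416.83, 272.45) c2=(408.02, 170.77) c3=(310.43, 174.22)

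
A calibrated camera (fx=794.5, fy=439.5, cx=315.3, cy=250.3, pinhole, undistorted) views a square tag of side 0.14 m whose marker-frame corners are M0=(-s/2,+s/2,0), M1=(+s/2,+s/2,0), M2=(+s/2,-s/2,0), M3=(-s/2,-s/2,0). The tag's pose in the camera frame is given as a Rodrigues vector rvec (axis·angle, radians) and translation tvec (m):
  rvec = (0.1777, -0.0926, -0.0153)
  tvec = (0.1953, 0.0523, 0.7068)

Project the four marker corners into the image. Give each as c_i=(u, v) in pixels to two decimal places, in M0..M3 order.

c0=(455.84, 326.03) c1=(606.01, 322.72) c2=(615.19, 238.87) c3=(459.77, 240.75)

Intrinsics K: fx=794.5, fy=439.5, cx=315.3, cy=250.3
Marker side s = 0.14 m; corners in marker frame (Z=0):
  M0 = (-0.0700, +0.0700, 0)
  M1 = (+0.0700, +0.0700, 0)
  M2 = (+0.0700, -0.0700, 0)
  M3 = (-0.0700, -0.0700, 0)
rvec = (0.1777, -0.0926, -0.0153), |rvec| = θ = 0.20096 rad = 11.514°
Rodrigues: sinθ=0.19961, 1−cosθ=0.02013; R = I + sinθ·[k]× + (1−cosθ)·[k]×²:
    [+0.99561 +0.00700 -0.09333]
    [-0.02340 +0.98415 -0.17580]
    [+0.09062 +0.17721 +0.97999]
t = (0.1953, 0.0523, 0.7068) m
M0: Pc = R·M0+t = (+0.12610, +0.12283, +0.71286); u = 794.5·(+0.12610)/0.71286 + 315.3 = 455.8381, v = 439.5·(+0.12283)/0.71286 + 250.3 = 326.0272
M1: Pc = R·M1+t = (+0.26548, +0.11955, +0.72555); u = 794.5·(+0.26548)/0.72555 + 315.3 = 606.0123, v = 439.5·(+0.11955)/0.72555 + 250.3 = 322.7188
M2: Pc = R·M2+t = (+0.26450, -0.01823, +0.70074); u = 794.5·(+0.26450)/0.70074 + 315.3 = 615.1943, v = 439.5·(-0.01823)/0.70074 + 250.3 = 238.8674
M3: Pc = R·M3+t = (+0.12512, -0.01495, +0.68805); u = 794.5·(+0.12512)/0.68805 + 315.3 = 459.7744, v = 439.5·(-0.01495)/0.68805 + 250.3 = 240.7489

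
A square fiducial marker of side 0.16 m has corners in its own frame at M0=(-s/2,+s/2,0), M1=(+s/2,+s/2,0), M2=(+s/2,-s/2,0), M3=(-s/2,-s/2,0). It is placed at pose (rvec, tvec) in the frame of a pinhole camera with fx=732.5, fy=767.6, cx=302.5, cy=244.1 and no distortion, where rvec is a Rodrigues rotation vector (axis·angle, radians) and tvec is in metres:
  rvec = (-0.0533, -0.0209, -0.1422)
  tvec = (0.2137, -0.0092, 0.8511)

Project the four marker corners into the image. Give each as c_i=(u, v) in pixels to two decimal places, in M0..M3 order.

Intrinsics K: fx=732.5, fy=767.6, cx=302.5, cy=244.1
Marker side s = 0.16 m; corners in marker frame (Z=0):
  M0 = (-0.0800, +0.0800, 0)
  M1 = (+0.0800, +0.0800, 0)
  M2 = (+0.0800, -0.0800, 0)
  M3 = (-0.0800, -0.0800, 0)
rvec = (-0.0533, -0.0209, -0.1422), |rvec| = θ = 0.15329 rad = 8.783°
Rodrigues: sinθ=0.15269, 1−cosθ=0.01173; R = I + sinθ·[k]× + (1−cosθ)·[k]×²:
    [+0.98969 +0.14220 -0.01704]
    [-0.14109 +0.98849 +0.05457]
    [+0.02460 -0.05161 +0.99836]
t = (0.2137, -0.0092, 0.8511) m
M0: Pc = R·M0+t = (+0.14590, +0.08117, +0.84500); u = 732.5·(+0.14590)/0.84500 + 302.5 = 428.9755, v = 767.6·(+0.08117)/0.84500 + 244.1 = 317.8314
M1: Pc = R·M1+t = (+0.30425, +0.05859, +0.84894); u = 732.5·(+0.30425)/0.84894 + 302.5 = 565.0206, v = 767.6·(+0.05859)/0.84894 + 244.1 = 297.0784
M2: Pc = R·M2+t = (+0.28150, -0.09957, +0.85720); u = 732.5·(+0.28150)/0.85720 + 302.5 = 543.0495, v = 767.6·(-0.09957)/0.85720 + 244.1 = 154.9406
M3: Pc = R·M3+t = (+0.12315, -0.07699, +0.85326); u = 732.5·(+0.12315)/0.85326 + 302.5 = 408.2197, v = 767.6·(-0.07699)/0.85326 + 244.1 = 174.8371

c0=(428.98, 317.83) c1=(565.02, 297.08) c2=(543.05, 154.94) c3=(408.22, 174.84)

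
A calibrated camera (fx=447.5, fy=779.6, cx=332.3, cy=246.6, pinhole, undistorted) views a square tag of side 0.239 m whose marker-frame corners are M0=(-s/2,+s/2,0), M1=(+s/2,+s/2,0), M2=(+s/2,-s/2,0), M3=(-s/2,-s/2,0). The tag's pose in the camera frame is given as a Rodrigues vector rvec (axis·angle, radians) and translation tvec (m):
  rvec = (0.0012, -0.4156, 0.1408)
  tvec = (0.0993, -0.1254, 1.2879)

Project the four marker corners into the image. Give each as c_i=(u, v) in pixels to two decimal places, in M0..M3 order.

Intrinsics K: fx=447.5, fy=779.6, cx=332.3, cy=246.6
Marker side s = 0.239 m; corners in marker frame (Z=0):
  M0 = (-0.1195, +0.1195, 0)
  M1 = (+0.1195, +0.1195, 0)
  M2 = (+0.1195, -0.1195, 0)
  M3 = (-0.1195, -0.1195, 0)
rvec = (0.0012, -0.4156, 0.1408), |rvec| = θ = 0.43880 rad = 25.142°
Rodrigues: sinθ=0.42486, 1−cosθ=0.09474; R = I + sinθ·[k]× + (1−cosθ)·[k]×²:
    [+0.90526 -0.13657 -0.40231]
    [+0.13608 +0.99025 -0.02995]
    [+0.40247 -0.02763 +0.91501]
t = (0.0993, -0.1254, 1.2879) m
M0: Pc = R·M0+t = (-0.02520, -0.02333, +1.23650); u = 447.5·(-0.02520)/1.23650 + 332.3 = 323.1804, v = 779.6·(-0.02333)/1.23650 + 246.6 = 231.8925
M1: Pc = R·M1+t = (+0.19116, +0.00920, +1.33269); u = 447.5·(+0.19116)/1.33269 + 332.3 = 396.4884, v = 779.6·(+0.00920)/1.33269 + 246.6 = 251.9793
M2: Pc = R·M2+t = (+0.22380, -0.22747, +1.33930); u = 447.5·(+0.22380)/1.33930 + 332.3 = 407.0780, v = 779.6·(-0.22747)/1.33930 + 246.6 = 114.1889
M3: Pc = R·M3+t = (+0.00744, -0.26000, +1.24311); u = 447.5·(+0.00744)/1.24311 + 332.3 = 334.9788, v = 779.6·(-0.26000)/1.24311 + 246.6 = 83.5466

c0=(323.18, 231.89) c1=(396.49, 251.98) c2=(407.08, 114.19) c3=(334.98, 83.55)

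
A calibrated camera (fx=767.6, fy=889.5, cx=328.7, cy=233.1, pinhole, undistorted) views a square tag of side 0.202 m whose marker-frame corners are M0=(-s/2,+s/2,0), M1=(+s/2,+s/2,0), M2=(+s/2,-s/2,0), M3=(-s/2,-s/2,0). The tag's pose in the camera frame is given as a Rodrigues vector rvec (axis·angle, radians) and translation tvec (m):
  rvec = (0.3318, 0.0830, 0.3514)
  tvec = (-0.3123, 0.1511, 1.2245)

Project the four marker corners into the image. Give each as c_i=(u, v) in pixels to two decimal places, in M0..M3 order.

Intrinsics K: fx=767.6, fy=889.5, cx=328.7, cy=233.1
Marker side s = 0.202 m; corners in marker frame (Z=0):
  M0 = (-0.1010, +0.1010, 0)
  M1 = (+0.1010, +0.1010, 0)
  M2 = (+0.1010, -0.1010, 0)
  M3 = (-0.1010, -0.1010, 0)
rvec = (0.3318, 0.0830, 0.3514), |rvec| = θ = 0.49037 rad = 28.096°
Rodrigues: sinθ=0.47095, 1−cosθ=0.11784; R = I + sinθ·[k]× + (1−cosθ)·[k]×²:
    [+0.93611 -0.32399 +0.13685]
    [+0.35098 +0.88553 -0.30437]
    [-0.02257 +0.33295 +0.94267]
t = (-0.3123, 0.1511, 1.2245) m
M0: Pc = R·M0+t = (-0.43957, +0.20509, +1.26041); u = 767.6·(-0.43957)/1.26041 + 328.7 = 60.9979, v = 889.5·(+0.20509)/1.26041 + 233.1 = 377.8368
M1: Pc = R·M1+t = (-0.25048, +0.27599, +1.25585); u = 767.6·(-0.25048)/1.25585 + 328.7 = 175.6041, v = 889.5·(+0.27599)/1.25585 + 233.1 = 428.5786
M2: Pc = R·M2+t = (-0.18503, +0.09711, +1.18859); u = 767.6·(-0.18503)/1.18859 + 328.7 = 209.2065, v = 889.5·(+0.09711)/1.18859 + 233.1 = 305.7738
M3: Pc = R·M3+t = (-0.37412, +0.02621, +1.19315); u = 767.6·(-0.37412)/1.19315 + 328.7 = 88.0116, v = 889.5·(+0.02621)/1.19315 + 233.1 = 252.6411

c0=(61.00, 377.84) c1=(175.60, 428.58) c2=(209.21, 305.77) c3=(88.01, 252.64)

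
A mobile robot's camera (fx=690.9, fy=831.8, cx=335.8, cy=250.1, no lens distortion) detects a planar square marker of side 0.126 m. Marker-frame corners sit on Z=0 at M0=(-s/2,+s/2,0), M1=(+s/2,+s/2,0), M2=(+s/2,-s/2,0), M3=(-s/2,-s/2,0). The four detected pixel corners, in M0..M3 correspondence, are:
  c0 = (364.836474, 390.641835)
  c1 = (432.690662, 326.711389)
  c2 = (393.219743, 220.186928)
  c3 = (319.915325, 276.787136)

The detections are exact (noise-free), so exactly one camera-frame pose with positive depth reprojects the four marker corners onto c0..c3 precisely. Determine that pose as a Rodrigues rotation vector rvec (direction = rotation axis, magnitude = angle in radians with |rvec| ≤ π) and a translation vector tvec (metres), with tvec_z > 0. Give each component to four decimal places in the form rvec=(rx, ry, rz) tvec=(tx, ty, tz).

rvec=(0.0523, -0.6169, -0.4783) tvec=(0.0528, 0.0533, 0.8362)

Intrinsics K: fx=690.9, fy=831.8, cx=335.8, cy=250.1
Marker side s = 0.126 m; corners in marker frame (Z=0):
  M0 = (-0.0630, +0.0630, 0)
  M1 = (+0.0630, +0.0630, 0)
  M2 = (+0.0630, -0.0630, 0)
  M3 = (-0.0630, -0.0630, 0)
Detected image corners:
  c0 = (364.836474, 390.641835) px
  c1 = (432.690662, 326.711389) px
  c2 = (393.219743, 220.186928) px
  c3 = (319.915325, 276.787136) px
Planar DLT: solve 8×8 A·h = b for H (H[2,2]=1):
  H  [+805.50777 +418.59360 +379.40942]
  H  [-281.23612 +941.32568 +303.12444]
  H  [+0.65047 +0.22398 +1.00000]
B = K⁻¹H; ‖b₁‖=1.195815, ‖b₂‖=1.195815; λ = 2/(‖b₁‖+‖b₂‖) = 0.836250, sign → tz>0 ⇒ λ=+0.836250
r₁ = λ·B[:,0] = (+0.71059,-0.44629,+0.54395); r₂ = λ·B[:,1] = (+0.41562,+0.89004,+0.18731)
r₃ = r₁×r₂ = (-0.56774,+0.09298,+0.81794); SVD([r₁ r₂ r₃]) → R = UVᵀ:
  R  [+0.71059 +0.41562 -0.56774]
  R  [-0.44629 +0.89004 +0.09298]
  R  [+0.54395 +0.18731 +0.81794]
t = (+0.05278, +0.05331, +0.83625) m
tr R = 2.418574; θ = arccos((tr R − 1)/2) = 0.782310 rad = 44.823°
axis k = ((R−Rᵀ)₃₂, (R−Rᵀ)₁₃, (R−Rᵀ)₂₁) / (2 sinθ) = (+0.066905, -0.788523, -0.611355)
rvec = θ·k = (+0.052340, -0.616869, -0.478269)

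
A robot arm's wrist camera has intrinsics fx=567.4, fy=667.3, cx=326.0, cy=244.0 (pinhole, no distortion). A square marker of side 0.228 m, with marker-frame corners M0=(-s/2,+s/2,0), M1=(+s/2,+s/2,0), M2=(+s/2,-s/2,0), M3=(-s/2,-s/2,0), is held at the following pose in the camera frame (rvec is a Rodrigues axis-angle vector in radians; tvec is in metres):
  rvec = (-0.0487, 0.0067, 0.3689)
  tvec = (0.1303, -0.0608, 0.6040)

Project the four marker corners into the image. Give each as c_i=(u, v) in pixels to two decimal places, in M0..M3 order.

Intrinsics K: fx=567.4, fy=667.3, cx=326.0, cy=244.0
Marker side s = 0.228 m; corners in marker frame (Z=0):
  M0 = (-0.1140, +0.1140, 0)
  M1 = (+0.1140, +0.1140, 0)
  M2 = (+0.1140, -0.1140, 0)
  M3 = (-0.1140, -0.1140, 0)
rvec = (-0.0487, 0.0067, 0.3689), |rvec| = θ = 0.37216 rad = 21.323°
Rodrigues: sinθ=0.36363, 1−cosθ=0.06846; R = I + sinθ·[k]× + (1−cosθ)·[k]×²:
    [+0.93272 -0.36060 -0.00233]
    [+0.36028 +0.93157 +0.04881]
    [-0.01543 -0.04636 +0.99881]
t = (0.1303, -0.0608, 0.6040) m
M0: Pc = R·M0+t = (-0.01714, +0.00433, +0.60047); u = 567.4·(-0.01714)/0.60047 + 326.0 = 309.8055, v = 667.3·(+0.00433)/0.60047 + 244.0 = 248.8079
M1: Pc = R·M1+t = (+0.19552, +0.08647, +0.59696); u = 567.4·(+0.19552)/0.59696 + 326.0 = 511.8402, v = 667.3·(+0.08647)/0.59696 + 244.0 = 340.6601
M2: Pc = R·M2+t = (+0.27774, -0.12593, +0.60753); u = 567.4·(+0.27774)/0.60753 + 326.0 = 585.3941, v = 667.3·(-0.12593)/0.60753 + 244.0 = 105.6840
M3: Pc = R·M3+t = (+0.06508, -0.20807, +0.61104); u = 567.4·(+0.06508)/0.61104 + 326.0 = 386.4310, v = 667.3·(-0.20807)/0.61104 + 244.0 = 16.7732

c0=(309.81, 248.81) c1=(511.84, 340.66) c2=(585.39, 105.68) c3=(386.43, 16.77)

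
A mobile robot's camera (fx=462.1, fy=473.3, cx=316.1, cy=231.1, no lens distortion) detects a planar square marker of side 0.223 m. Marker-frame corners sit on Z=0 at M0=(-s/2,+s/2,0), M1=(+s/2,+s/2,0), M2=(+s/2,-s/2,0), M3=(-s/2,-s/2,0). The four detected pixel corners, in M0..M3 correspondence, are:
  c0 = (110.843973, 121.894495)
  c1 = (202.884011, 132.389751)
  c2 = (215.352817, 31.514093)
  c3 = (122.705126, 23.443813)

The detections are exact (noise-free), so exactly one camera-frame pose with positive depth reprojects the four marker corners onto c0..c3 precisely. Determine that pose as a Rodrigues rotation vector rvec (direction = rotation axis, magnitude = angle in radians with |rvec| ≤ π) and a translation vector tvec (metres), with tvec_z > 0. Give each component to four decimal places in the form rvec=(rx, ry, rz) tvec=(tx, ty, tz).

Intrinsics K: fx=462.1, fy=473.3, cx=316.1, cy=231.1
Marker side s = 0.223 m; corners in marker frame (Z=0):
  M0 = (-0.1115, +0.1115, 0)
  M1 = (+0.1115, +0.1115, 0)
  M2 = (+0.1115, -0.1115, 0)
  M3 = (-0.1115, -0.1115, 0)
Detected image corners:
  c0 = (110.843973, 121.894495) px
  c1 = (202.884011, 132.389751) px
  c2 = (215.352817, 31.514093) px
  c3 = (122.705126, 23.443813) px
Planar DLT: solve 8×8 A·h = b for H (H[2,2]=1):
  H  [+396.08964 -52.09848 +162.36745]
  H  [+33.09275 +448.00892 +77.33642]
  H  [-0.11050 +0.01495 +1.00000]
B = K⁻¹H; ‖b₁‖=0.947398, ‖b₂‖=0.947398; λ = 2/(‖b₁‖+‖b₂‖) = 1.055523, sign → tz>0 ⇒ λ=+1.055523
r₁ = λ·B[:,0] = (+0.98453,+0.13075,-0.11664); r₂ = λ·B[:,1] = (-0.12980,+0.99141,+0.01578)
r₃ = r₁×r₂ = (+0.11770,-0.00040,+0.99305); SVD([r₁ r₂ r₃]) → R = UVᵀ:
  R  [+0.98453 -0.12980 +0.11770]
  R  [+0.13075 +0.99141 -0.00040]
  R  [-0.11664 +0.01578 +0.99305]
t = (-0.35115, -0.34291, +1.05552) m
tr R = 2.968994; θ = arccos((tr R − 1)/2) = 0.176314 rad = 10.102°
axis k = ((R−Rᵀ)₃₂, (R−Rᵀ)₁₃, (R−Rᵀ)₂₁) / (2 sinθ) = (+0.046119, +0.668007, +0.742724)
rvec = θ·k = (+0.008131, +0.117779, +0.130953)

rvec=(0.0081, 0.1178, 0.1310) tvec=(-0.3512, -0.3429, 1.0555)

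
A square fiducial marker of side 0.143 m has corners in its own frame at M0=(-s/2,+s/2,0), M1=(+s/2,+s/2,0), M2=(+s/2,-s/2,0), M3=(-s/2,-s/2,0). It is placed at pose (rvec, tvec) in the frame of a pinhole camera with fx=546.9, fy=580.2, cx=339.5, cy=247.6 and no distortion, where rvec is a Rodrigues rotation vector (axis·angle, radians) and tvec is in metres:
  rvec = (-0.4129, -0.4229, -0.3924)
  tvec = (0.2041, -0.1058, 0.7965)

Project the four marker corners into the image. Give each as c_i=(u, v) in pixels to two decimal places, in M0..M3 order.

c0=(469.08, 227.54) c1=(539.71, 200.81) c2=(488.84, 120.85) c3=(417.75, 139.34)

Intrinsics K: fx=546.9, fy=580.2, cx=339.5, cy=247.6
Marker side s = 0.143 m; corners in marker frame (Z=0):
  M0 = (-0.0715, +0.0715, 0)
  M1 = (+0.0715, +0.0715, 0)
  M2 = (+0.0715, -0.0715, 0)
  M3 = (-0.0715, -0.0715, 0)
rvec = (-0.4129, -0.4229, -0.3924), |rvec| = θ = 0.70944 rad = 40.648°
Rodrigues: sinθ=0.65141, 1−cosθ=0.24127; R = I + sinθ·[k]× + (1−cosθ)·[k]×²:
    [+0.84045 +0.44401 -0.31064]
    [-0.27660 +0.84446 +0.45868]
    [+0.46598 -0.29957 +0.83254]
t = (0.2041, -0.1058, 0.7965) m
M0: Pc = R·M0+t = (+0.17575, -0.02564, +0.74176); u = 546.9·(+0.17575)/0.74176 + 339.5 = 469.0832, v = 580.2·(-0.02564)/0.74176 + 247.6 = 227.5410
M1: Pc = R·M1+t = (+0.29594, -0.06520, +0.80840); u = 546.9·(+0.29594)/0.80840 + 339.5 = 539.7096, v = 580.2·(-0.06520)/0.80840 + 247.6 = 200.8065
M2: Pc = R·M2+t = (+0.23245, -0.18596, +0.85124); u = 546.9·(+0.23245)/0.85124 + 339.5 = 488.8410, v = 580.2·(-0.18596)/0.85124 + 247.6 = 120.8535
M3: Pc = R·M3+t = (+0.11226, -0.14640, +0.78460); u = 546.9·(+0.11226)/0.78460 + 339.5 = 417.7505, v = 580.2·(-0.14640)/0.78460 + 247.6 = 139.3380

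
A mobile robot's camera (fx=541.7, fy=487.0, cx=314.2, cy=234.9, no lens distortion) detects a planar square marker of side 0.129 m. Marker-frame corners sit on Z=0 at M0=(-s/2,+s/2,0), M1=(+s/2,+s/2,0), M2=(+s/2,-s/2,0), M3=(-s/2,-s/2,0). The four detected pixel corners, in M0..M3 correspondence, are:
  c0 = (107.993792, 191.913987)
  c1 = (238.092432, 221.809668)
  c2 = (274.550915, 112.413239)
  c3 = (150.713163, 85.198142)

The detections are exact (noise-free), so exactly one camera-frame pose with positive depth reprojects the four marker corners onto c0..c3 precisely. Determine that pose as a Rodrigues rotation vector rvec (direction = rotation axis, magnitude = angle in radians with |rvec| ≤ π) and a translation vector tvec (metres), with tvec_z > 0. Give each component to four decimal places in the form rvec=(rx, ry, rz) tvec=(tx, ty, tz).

rvec=(-0.2219, 0.0169, 0.2537) tvec=(-0.1180, -0.0905, 0.5276)

Intrinsics K: fx=541.7, fy=487.0, cx=314.2, cy=234.9
Marker side s = 0.129 m; corners in marker frame (Z=0):
  M0 = (-0.0645, +0.0645, 0)
  M1 = (+0.0645, +0.0645, 0)
  M2 = (+0.0645, -0.0645, 0)
  M3 = (-0.0645, -0.0645, 0)
Detected image corners:
  c0 = (107.993792, 191.913987) px
  c1 = (238.092432, 221.809668) px
  c2 = (274.550915, 112.413239) px
  c3 = (150.713163, 85.198142) px
Planar DLT: solve 8×8 A·h = b for H (H[2,2]=1):
  H  [+967.34628 -385.80681 +193.01384]
  H  [+208.19589 +775.14764 +151.33237]
  H  [-0.08434 -0.40855 +1.00000]
B = K⁻¹H; ‖b₁‖=1.895352, ‖b₂‖=1.895352; λ = 2/(‖b₁‖+‖b₂‖) = 0.527606, sign → tz>0 ⇒ λ=+0.527606
r₁ = λ·B[:,0] = (+0.96799,+0.24702,-0.04450); r₂ = λ·B[:,1] = (-0.25074,+0.94375,-0.21555)
r₃ = r₁×r₂ = (-0.01125,+0.21981,+0.97548); SVD([r₁ r₂ r₃]) → R = UVᵀ:
  R  [+0.96799 -0.25074 -0.01125]
  R  [+0.24702 +0.94375 +0.21981]
  R  [-0.04450 -0.21555 +0.97548]
t = (-0.11803, -0.09054, +0.52761) m
tr R = 2.887216; θ = arccos((tr R − 1)/2) = 0.337431 rad = 19.333°
axis k = ((R−Rᵀ)₃₂, (R−Rᵀ)₁₃, (R−Rᵀ)₂₁) / (2 sinθ) = (-0.657524, +0.050213, +0.751759)
rvec = θ·k = (-0.221869, +0.016943, +0.253667)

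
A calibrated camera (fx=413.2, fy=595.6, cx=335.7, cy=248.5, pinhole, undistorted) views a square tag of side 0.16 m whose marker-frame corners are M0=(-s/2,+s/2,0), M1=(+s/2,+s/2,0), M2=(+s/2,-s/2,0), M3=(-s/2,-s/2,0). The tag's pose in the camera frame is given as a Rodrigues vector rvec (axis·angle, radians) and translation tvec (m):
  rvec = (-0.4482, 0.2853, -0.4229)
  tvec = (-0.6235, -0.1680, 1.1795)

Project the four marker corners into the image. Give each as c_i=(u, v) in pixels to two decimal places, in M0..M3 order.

Intrinsics K: fx=413.2, fy=595.6, cx=335.7, cy=248.5
Marker side s = 0.16 m; corners in marker frame (Z=0):
  M0 = (-0.0800, +0.0800, 0)
  M1 = (+0.0800, +0.0800, 0)
  M2 = (+0.0800, -0.0800, 0)
  M3 = (-0.0800, -0.0800, 0)
rvec = (-0.4482, 0.2853, -0.4229), |rvec| = θ = 0.67906 rad = 38.907°
Rodrigues: sinθ=0.62806, 1−cosθ=0.22184; R = I + sinθ·[k]× + (1−cosθ)·[k]×²:
    [+0.87480 +0.32962 +0.35506]
    [-0.45266 +0.81732 +0.35650]
    [-0.17269 -0.47258 +0.86420]
t = (-0.6235, -0.1680, 1.1795) m
M0: Pc = R·M0+t = (-0.66711, -0.06640, +1.15551); u = 413.2·(-0.66711)/1.15551 + 335.7 = 97.1455, v = 595.6·(-0.06640)/1.15551 + 248.5 = 214.2736
M1: Pc = R·M1+t = (-0.52715, -0.13883, +1.12788); u = 413.2·(-0.52715)/1.12788 + 335.7 = 142.5793, v = 595.6·(-0.13883)/1.12788 + 248.5 = 175.1896
M2: Pc = R·M2+t = (-0.57989, -0.26960, +1.20349); u = 413.2·(-0.57989)/1.20349 + 335.7 = 136.6054, v = 595.6·(-0.26960)/1.20349 + 248.5 = 115.0777
M3: Pc = R·M3+t = (-0.71985, -0.19717, +1.23112); u = 413.2·(-0.71985)/1.23112 + 335.7 = 94.0962, v = 595.6·(-0.19717)/1.23112 + 248.5 = 153.1103

c0=(97.15, 214.27) c1=(142.58, 175.19) c2=(136.61, 115.08) c3=(94.10, 153.11)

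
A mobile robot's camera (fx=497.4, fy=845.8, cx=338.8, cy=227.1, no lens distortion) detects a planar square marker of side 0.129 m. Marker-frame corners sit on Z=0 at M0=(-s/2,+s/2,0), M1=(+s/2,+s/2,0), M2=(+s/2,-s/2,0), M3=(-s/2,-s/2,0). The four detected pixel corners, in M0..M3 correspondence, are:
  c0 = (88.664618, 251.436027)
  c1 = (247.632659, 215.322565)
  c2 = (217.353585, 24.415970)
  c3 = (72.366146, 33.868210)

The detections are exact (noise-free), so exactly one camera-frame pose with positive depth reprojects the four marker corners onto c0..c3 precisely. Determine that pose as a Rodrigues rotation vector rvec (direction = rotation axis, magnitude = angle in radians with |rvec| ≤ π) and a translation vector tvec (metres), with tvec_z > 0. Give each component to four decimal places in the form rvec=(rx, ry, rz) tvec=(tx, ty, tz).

rvec=(-0.4539, -0.3820, -0.2358) tvec=(-0.1598, -0.0538, 0.4454)

Intrinsics K: fx=497.4, fy=845.8, cx=338.8, cy=227.1
Marker side s = 0.129 m; corners in marker frame (Z=0):
  M0 = (-0.0645, +0.0645, 0)
  M1 = (+0.0645, +0.0645, 0)
  M2 = (+0.0645, -0.0645, 0)
  M3 = (-0.0645, -0.0645, 0)
Detected image corners:
  c0 = (88.664618, 251.436027) px
  c1 = (247.632659, 215.322565) px
  c2 = (217.353585, 24.415970) px
  c3 = (72.366146, 33.868210) px
Planar DLT: solve 8×8 A·h = b for H (H[2,2]=1):
  H  [+1318.60970 +50.14732 +160.35627]
  H  [-50.59210 +1465.08158 +124.96486]
  H  [+0.91672 -0.85359 +1.00000]
B = K⁻¹H; ‖b₁‖=2.245227, ‖b₂‖=2.245227; λ = 2/(‖b₁‖+‖b₂‖) = 0.445389, sign → tz>0 ⇒ λ=+0.445389
r₁ = λ·B[:,0] = (+0.90262,-0.13627,+0.40830); r₂ = λ·B[:,1] = (+0.30386,+0.87358,-0.38018)
r₃ = r₁×r₂ = (-0.30487,+0.46722,+0.82991); SVD([r₁ r₂ r₃]) → R = UVᵀ:
  R  [+0.90262 +0.30386 -0.30487]
  R  [-0.13627 +0.87358 +0.46722]
  R  [+0.40830 -0.38018 +0.82991]
t = (-0.15978, -0.05378, +0.44539) m
tr R = 2.606109; θ = arccos((tr R − 1)/2) = 0.638393 rad = 36.577°
axis k = ((R−Rᵀ)₃₂, (R−Rᵀ)₁₃, (R−Rᵀ)₂₁) / (2 sinθ) = (-0.711018, -0.598393, -0.369295)
rvec = θ·k = (-0.453909, -0.382010, -0.235755)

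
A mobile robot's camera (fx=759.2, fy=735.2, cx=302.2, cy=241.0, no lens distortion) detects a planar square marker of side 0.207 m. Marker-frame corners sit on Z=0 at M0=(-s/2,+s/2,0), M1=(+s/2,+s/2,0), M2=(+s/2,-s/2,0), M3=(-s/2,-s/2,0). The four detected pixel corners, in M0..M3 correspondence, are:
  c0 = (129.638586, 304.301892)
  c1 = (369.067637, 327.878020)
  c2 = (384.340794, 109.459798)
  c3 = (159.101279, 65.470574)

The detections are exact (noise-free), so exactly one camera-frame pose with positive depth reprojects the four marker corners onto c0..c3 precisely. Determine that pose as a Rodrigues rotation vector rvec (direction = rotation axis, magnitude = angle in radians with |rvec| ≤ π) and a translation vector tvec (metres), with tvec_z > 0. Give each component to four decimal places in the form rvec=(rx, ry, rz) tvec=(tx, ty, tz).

rvec=(-0.1488, -0.3196, 0.1081) tvec=(-0.0306, -0.0366, 0.6502)

Intrinsics K: fx=759.2, fy=735.2, cx=302.2, cy=241.0
Marker side s = 0.207 m; corners in marker frame (Z=0):
  M0 = (-0.1035, +0.1035, 0)
  M1 = (+0.1035, +0.1035, 0)
  M2 = (+0.1035, -0.1035, 0)
  M3 = (-0.1035, -0.1035, 0)
Detected image corners:
  c0 = (129.638586, 304.301892) px
  c1 = (369.067637, 327.878020) px
  c2 = (384.340794, 109.459798) px
  c3 = (159.101279, 65.470574) px
Planar DLT: solve 8×8 A·h = b for H (H[2,2]=1):
  H  [+1243.50304 -171.52027 +266.45657]
  H  [+258.96349 +1051.64149 +199.63887]
  H  [+0.46827 -0.24996 +1.00000]
B = K⁻¹H; ‖b₁‖=1.538075, ‖b₂‖=1.538075; λ = 2/(‖b₁‖+‖b₂‖) = 0.650163, sign → tz>0 ⇒ λ=+0.650163
r₁ = λ·B[:,0] = (+0.94372,+0.12921,+0.30445); r₂ = λ·B[:,1] = (-0.08220,+0.98328,-0.16251)
r₃ = r₁×r₂ = (-0.32036,+0.12834,+0.93856); SVD([r₁ r₂ r₃]) → R = UVᵀ:
  R  [+0.94372 -0.08220 -0.32036]
  R  [+0.12921 +0.98328 +0.12834]
  R  [+0.30445 -0.16251 +0.93856]
t = (-0.03061, -0.03658, +0.65016) m
tr R = 2.865561; θ = arccos((tr R − 1)/2) = 0.368745 rad = 21.128°
axis k = ((R−Rᵀ)₃₂, (R−Rᵀ)₁₃, (R−Rᵀ)₂₁) / (2 sinθ) = (-0.403471, -0.866724, +0.293260)
rvec = θ·k = (-0.148778, -0.319600, +0.108138)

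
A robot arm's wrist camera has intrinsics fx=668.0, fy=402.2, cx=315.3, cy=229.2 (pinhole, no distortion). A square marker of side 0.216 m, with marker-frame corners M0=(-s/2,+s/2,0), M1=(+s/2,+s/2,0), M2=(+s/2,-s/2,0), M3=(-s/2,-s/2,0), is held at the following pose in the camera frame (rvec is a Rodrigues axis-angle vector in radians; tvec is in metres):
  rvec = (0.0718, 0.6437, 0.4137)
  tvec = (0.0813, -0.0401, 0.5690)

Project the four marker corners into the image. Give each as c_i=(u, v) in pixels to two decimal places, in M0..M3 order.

Intrinsics K: fx=668.0, fy=402.2, cx=315.3, cy=229.2
Marker side s = 0.216 m; corners in marker frame (Z=0):
  M0 = (-0.1080, +0.1080, 0)
  M1 = (+0.1080, +0.1080, 0)
  M2 = (+0.1080, -0.1080, 0)
  M3 = (-0.1080, -0.1080, 0)
rvec = (0.0718, 0.6437, 0.4137), |rvec| = θ = 0.76854 rad = 44.034°
Rodrigues: sinθ=0.69509, 1−cosθ=0.28107; R = I + sinθ·[k]× + (1−cosθ)·[k]×²:
    [+0.72138 -0.35217 +0.59631]
    [+0.39615 +0.91610 +0.06179]
    [-0.56804 +0.19166 +0.80037]
t = (0.0813, -0.0401, 0.5690) m
M0: Pc = R·M0+t = (-0.03464, +0.01605, +0.65105); u = 668.0·(-0.03464)/0.65105 + 315.3 = 279.7549, v = 402.2·(+0.01605)/0.65105 + 229.2 = 239.1180
M1: Pc = R·M1+t = (+0.12118, +0.10162, +0.52835); u = 668.0·(+0.12118)/0.52835 + 315.3 = 468.5030, v = 402.2·(+0.10162)/0.52835 + 229.2 = 306.5597
M2: Pc = R·M2+t = (+0.19724, -0.09625, +0.48695); u = 668.0·(+0.19724)/0.48695 + 315.3 = 585.8777, v = 402.2·(-0.09625)/0.48695 + 229.2 = 149.6982
M3: Pc = R·M3+t = (+0.04142, -0.18182, +0.60965); u = 668.0·(+0.04142)/0.60965 + 315.3 = 360.6899, v = 402.2·(-0.18182)/0.60965 + 229.2 = 109.2466

c0=(279.75, 239.12) c1=(468.50, 306.56) c2=(585.88, 149.70) c3=(360.69, 109.25)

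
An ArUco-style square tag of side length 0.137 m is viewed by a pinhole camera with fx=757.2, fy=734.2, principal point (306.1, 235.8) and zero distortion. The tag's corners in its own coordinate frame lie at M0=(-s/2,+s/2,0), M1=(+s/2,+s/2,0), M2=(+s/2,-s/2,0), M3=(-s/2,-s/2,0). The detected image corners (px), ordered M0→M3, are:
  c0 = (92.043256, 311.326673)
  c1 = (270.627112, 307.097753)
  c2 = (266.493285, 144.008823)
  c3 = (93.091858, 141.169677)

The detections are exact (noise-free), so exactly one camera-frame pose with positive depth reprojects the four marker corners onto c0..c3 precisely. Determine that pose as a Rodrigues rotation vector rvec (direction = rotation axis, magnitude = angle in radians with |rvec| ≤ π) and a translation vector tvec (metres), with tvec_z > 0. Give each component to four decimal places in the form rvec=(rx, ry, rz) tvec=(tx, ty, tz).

rvec=(-0.1329, -0.1848, -0.0187) tvec=(-0.0976, -0.0091, 0.5975)

Intrinsics K: fx=757.2, fy=734.2, cx=306.1, cy=235.8
Marker side s = 0.137 m; corners in marker frame (Z=0):
  M0 = (-0.0685, +0.0685, 0)
  M1 = (+0.0685, +0.0685, 0)
  M2 = (+0.0685, -0.0685, 0)
  M3 = (-0.0685, -0.0685, 0)
Detected image corners:
  c0 = (92.043256, 311.326673) px
  c1 = (270.627112, 307.097753) px
  c2 = (266.493285, 144.008823) px
  c3 = (93.091858, 141.169677) px
Planar DLT: solve 8×8 A·h = b for H (H[2,2]=1):
  H  [+1340.08021 -27.63917 +182.41329]
  H  [+65.05336 +1166.51397 +224.65131]
  H  [+0.30872 -0.21765 +1.00000]
B = K⁻¹H; ‖b₁‖=1.673734, ‖b₂‖=1.673734; λ = 2/(‖b₁‖+‖b₂‖) = 0.597467, sign → tz>0 ⇒ λ=+0.597467
r₁ = λ·B[:,0] = (+0.98282,-0.00630,+0.18445); r₂ = λ·B[:,1] = (+0.03076,+0.99103,-0.13004)
r₃ = r₁×r₂ = (-0.18198,+0.13348,+0.97420); SVD([r₁ r₂ r₃]) → R = UVᵀ:
  R  [+0.98282 +0.03076 -0.18198]
  R  [-0.00630 +0.99103 +0.13348]
  R  [+0.18445 -0.13004 +0.97420]
t = (-0.09759, -0.00907, +0.59747) m
tr R = 2.948054; θ = arccos((tr R − 1)/2) = 0.228412 rad = 13.087°
axis k = ((R−Rᵀ)₃₂, (R−Rᵀ)₁₃, (R−Rᵀ)₂₁) / (2 sinθ) = (-0.581883, -0.809144, -0.081836)
rvec = θ·k = (-0.132909, -0.184818, -0.018692)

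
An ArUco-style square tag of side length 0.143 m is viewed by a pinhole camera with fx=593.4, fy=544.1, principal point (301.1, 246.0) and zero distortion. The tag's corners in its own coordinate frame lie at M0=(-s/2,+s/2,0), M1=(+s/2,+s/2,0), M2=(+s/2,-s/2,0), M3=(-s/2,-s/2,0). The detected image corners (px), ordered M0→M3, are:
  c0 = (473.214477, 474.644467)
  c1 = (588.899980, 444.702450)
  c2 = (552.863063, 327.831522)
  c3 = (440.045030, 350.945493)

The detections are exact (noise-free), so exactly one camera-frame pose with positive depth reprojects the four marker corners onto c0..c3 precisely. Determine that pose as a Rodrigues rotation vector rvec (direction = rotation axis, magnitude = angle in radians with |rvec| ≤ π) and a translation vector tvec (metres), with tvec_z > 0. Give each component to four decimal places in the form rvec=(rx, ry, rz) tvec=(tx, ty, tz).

rvec=(-0.2048, -0.2056, -0.1854) tvec=(0.2362, 0.1833, 0.6561)

Intrinsics K: fx=593.4, fy=544.1, cx=301.1, cy=246.0
Marker side s = 0.143 m; corners in marker frame (Z=0):
  M0 = (-0.0715, +0.0715, 0)
  M1 = (+0.0715, +0.0715, 0)
  M2 = (+0.0715, -0.0715, 0)
  M3 = (-0.0715, -0.0715, 0)
Detected image corners:
  c0 = (473.214477, 474.644467) px
  c1 = (588.899980, 444.702450) px
  c2 = (552.863063, 327.831522) px
  c3 = (440.045030, 350.945493) px
Planar DLT: solve 8×8 A·h = b for H (H[2,2]=1):
  H  [+971.29585 +99.79805 +514.78437]
  H  [-50.86538 +729.82255 +398.02040]
  H  [+0.33582 -0.27722 +1.00000]
B = K⁻¹H; ‖b₁‖=1.524262, ‖b₂‖=1.524262; λ = 2/(‖b₁‖+‖b₂‖) = 0.656055, sign → tz>0 ⇒ λ=+0.656055
r₁ = λ·B[:,0] = (+0.96206,-0.16094,+0.22032); r₂ = λ·B[:,1] = (+0.20262,+0.96222,-0.18187)
r₃ = r₁×r₂ = (-0.18272,+0.21961,+0.95832); SVD([r₁ r₂ r₃]) → R = UVᵀ:
  R  [+0.96206 +0.20262 -0.18272]
  R  [-0.16094 +0.96222 +0.21961]
  R  [+0.22032 -0.18187 +0.95832]
t = (+0.23625, +0.18330, +0.65606) m
tr R = 2.882602; θ = arccos((tr R − 1)/2) = 0.344332 rad = 19.729°
axis k = ((R−Rᵀ)₃₂, (R−Rᵀ)₁₃, (R−Rᵀ)₂₁) / (2 sinθ) = (-0.594669, -0.596980, -0.538502)
rvec = θ·k = (-0.204764, -0.205560, -0.185424)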